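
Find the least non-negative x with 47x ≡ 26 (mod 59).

47⁻¹ ≡ 54 (mod 59) because 47·54 = 2538 = 43·59 + 1.
Multiplying both sides by 54: x ≡ 54·26 = 1404 ≡ 47 (mod 59).

47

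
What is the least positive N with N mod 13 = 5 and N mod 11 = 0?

Since 11·6 ≡ 1 (mod 13), take x = 0 + 11·((5−0)·6 mod 13) = 0 + 11·4 = 44.
Check: 44 mod 13 = 5, 44 mod 11 = 0.

44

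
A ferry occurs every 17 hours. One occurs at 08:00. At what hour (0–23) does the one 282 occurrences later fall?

282·17 = 4794.
4794 = 199·24 + 18, so 4794 mod 24 = 18.
(8 + 18) mod 24 = 2.

2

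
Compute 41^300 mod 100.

Square-and-reduce mod 100: 41^1≡41, 41^2≡81, 41^4≡61, 41^8≡21, 41^16≡41, 41^32≡81, 41^64≡61, 41^128≡21, 41^256≡41.
Since 300 = 4 + 8 + 32 + 256 in binary, 41^300 ≡ 61·21·81·41 ≡ 1 (mod 100).

1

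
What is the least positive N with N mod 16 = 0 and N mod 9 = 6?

96

x ≡ 6 (mod 9) gives x ∈ {6, 15, 24, 33, 42, 51, 60, 69, …}.
The first of these with x mod 16 = 0 is 96.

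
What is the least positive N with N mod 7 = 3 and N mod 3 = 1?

Since 3·5 ≡ 1 (mod 7), take x = 1 + 3·((3−1)·5 mod 7) = 1 + 3·3 = 10.
Check: 10 mod 7 = 3, 10 mod 3 = 1.

10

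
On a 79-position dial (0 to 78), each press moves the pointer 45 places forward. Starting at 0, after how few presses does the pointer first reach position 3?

45⁻¹ ≡ 72 (mod 79) because 45·72 = 3240 = 41·79 + 1.
Multiplying both sides by 72: x ≡ 72·3 = 216 ≡ 58 (mod 79).
Check: 45·58 = 2610 = 33·79 + 3.

58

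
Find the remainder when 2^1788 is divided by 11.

Square-and-reduce mod 11: 2^1≡2, 2^2≡4, 2^4≡5, 2^8≡3, 2^16≡9, 2^32≡4, 2^64≡5, 2^128≡3, 2^256≡9, 2^512≡4, 2^1024≡5.
1788 = 4 + 8 + 16 + 32 + 64 + 128 + 512 + 1024, so 2^1788 ≡ 5·3·9·4·5·3·4·5 ≡ 3 (mod 11).

3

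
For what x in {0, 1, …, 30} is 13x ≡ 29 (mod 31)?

7

13⁻¹ ≡ 12 (mod 31) because 13·12 = 156 = 5·31 + 1.
So x ≡ 12·29 = 348 ≡ 7 (mod 31).
Check: 13·7 = 91 = 2·31 + 29.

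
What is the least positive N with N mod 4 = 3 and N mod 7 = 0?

7

x ≡ 3 (mod 4) gives x ∈ {3, 7}.
The first of these with x mod 7 = 0 is 7.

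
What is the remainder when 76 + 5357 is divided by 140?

113

Dividing 5357 by 140 gives quotient 38 and remainder 37.
(76 + 37) mod 140 = 113.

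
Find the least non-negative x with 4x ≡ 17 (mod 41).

35

The inverse of 4 mod 41 is 31 (since 4·31 = 124 ≡ 1).
So x ≡ 31·17 = 527 ≡ 35 (mod 41).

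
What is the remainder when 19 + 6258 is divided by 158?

Dividing 6258 by 158 gives quotient 39 and remainder 96.
(19 + 96) mod 158 = 115.

115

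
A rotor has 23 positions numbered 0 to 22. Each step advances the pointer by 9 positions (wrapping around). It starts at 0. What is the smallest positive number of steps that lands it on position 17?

The inverse of 9 mod 23 is 18 (since 9·18 = 162 ≡ 1).
So x ≡ 18·17 = 306 ≡ 7 (mod 23).

7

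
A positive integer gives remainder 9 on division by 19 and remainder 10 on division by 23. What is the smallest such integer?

Since 23·5 ≡ 1 (mod 19), take x = 10 + 23·((9−10)·5 mod 19) = 10 + 23·14 = 332.
Check: 332 mod 19 = 9, 332 mod 23 = 10.

332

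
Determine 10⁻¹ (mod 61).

10·55 = 550 = 9·61 + 1, so 10⁻¹ ≡ 55 (mod 61).

55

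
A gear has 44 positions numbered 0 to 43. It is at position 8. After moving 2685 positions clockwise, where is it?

2685 mod 44 = 1 (since 61·44 = 2684).
(8 + 1) mod 44 = 9.

9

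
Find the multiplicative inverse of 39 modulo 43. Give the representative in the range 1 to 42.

43 = 1·39 + 4
39 = 9·4 + 3
4 = 1·3 + 1
3 = 3·1 + 0
Back-substituting gives 39·32 ≡ 1 (mod 43).

32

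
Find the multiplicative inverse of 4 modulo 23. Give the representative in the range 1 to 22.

4·6 = 24 = 1·23 + 1, so 4⁻¹ ≡ 6 (mod 23).

6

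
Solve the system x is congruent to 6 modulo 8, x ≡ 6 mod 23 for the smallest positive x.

6

Since 23·7 ≡ 1 (mod 8), take x = 6 + 23·((6−6)·7 mod 8) = 6 + 23·0 = 6.
Check: 6 mod 8 = 6, 6 mod 23 = 6.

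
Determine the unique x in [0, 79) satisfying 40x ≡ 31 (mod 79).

62

The inverse of 40 mod 79 is 2 (since 40·2 = 80 ≡ 1).
Multiplying both sides by 2: x ≡ 2·31 = 62 ≡ 62 (mod 79).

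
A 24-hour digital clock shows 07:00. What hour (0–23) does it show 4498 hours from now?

17

4498 − 187·24 = 10, so 4498 ≡ 10 (mod 24).
(7 + 10) mod 24 = 17.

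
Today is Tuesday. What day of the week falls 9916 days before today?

Dividing 9916 by 7 gives quotient 1416 and remainder 4.
Tuesday − 4 days → Friday.

Friday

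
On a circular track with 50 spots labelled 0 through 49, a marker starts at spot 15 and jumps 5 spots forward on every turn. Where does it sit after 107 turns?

107·5 = 535.
535 mod 50 = 35 (since 10·50 = 500).
(15 + 35) mod 50 = 0.

0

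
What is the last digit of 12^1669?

2

Last digits of 2^n: 2, 4, 8, 6 (period 4).
1669 mod 4 = 1, so the last digit matches 2^1 = 2.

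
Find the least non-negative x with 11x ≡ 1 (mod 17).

The inverse of 11 mod 17 is 14 (since 11·14 = 154 ≡ 1).
So x ≡ 14·1 = 14 ≡ 14 (mod 17).
Check: 11·14 = 154 = 9·17 + 1.

14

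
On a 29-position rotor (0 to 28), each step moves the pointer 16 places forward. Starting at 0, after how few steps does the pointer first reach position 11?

17

The inverse of 16 mod 29 is 20 (since 16·20 = 320 ≡ 1).
So x ≡ 20·11 = 220 ≡ 17 (mod 29).
Check: 16·17 = 272 = 9·29 + 11.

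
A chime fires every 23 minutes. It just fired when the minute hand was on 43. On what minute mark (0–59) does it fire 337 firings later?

337·23 = 7751.
7751 = 129·60 + 11, so 7751 mod 60 = 11.
(43 + 11) mod 60 = 54.

54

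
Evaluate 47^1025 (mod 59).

44

Successive squares of 47 mod 59: 47^1≡47, 47^2≡26, 47^4≡27, 47^8≡21, 47^16≡28, 47^32≡17, 47^64≡53, 47^128≡36, 47^256≡57, 47^512≡4, 47^1024≡16.
1025 = 1 + 1024, so 47^1025 ≡ 47·16 ≡ 44 (mod 59).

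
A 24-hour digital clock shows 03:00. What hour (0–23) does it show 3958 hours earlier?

Dividing 3958 by 24 gives quotient 164 and remainder 22.
(3 − 22) mod 24 = 5.

5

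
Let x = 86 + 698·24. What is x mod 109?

52

698·24 = 16752.
16752 = 153·109 + 75, so 16752 mod 109 = 75.
(86 + 75) mod 109 = 52.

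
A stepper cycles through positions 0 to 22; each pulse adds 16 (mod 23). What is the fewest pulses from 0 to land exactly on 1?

23 = 1·16 + 7
16 = 2·7 + 2
7 = 3·2 + 1
2 = 2·1 + 0
Back-substituting gives 16·13 ≡ 1 (mod 23).

13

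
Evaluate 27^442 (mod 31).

16

By repeated squaring mod 31: 27^1≡27, 27^2≡16, 27^4≡8, 27^8≡2, 27^16≡4, 27^32≡16, 27^64≡8, 27^128≡2, 27^256≡4.
442 = 2 + 8 + 16 + 32 + 128 + 256, so 27^442 ≡ 16·2·4·16·2·4 ≡ 16 (mod 31).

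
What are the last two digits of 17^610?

By repeated squaring mod 100: 17^1≡17, 17^2≡89, 17^4≡21, 17^8≡41, 17^16≡81, 17^32≡61, 17^64≡21, 17^128≡41, 17^256≡81, 17^512≡61.
610 = 2 + 32 + 64 + 512, so 17^610 ≡ 89·61·21·61 ≡ 49 (mod 100).

49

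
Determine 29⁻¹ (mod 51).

44

29·44 = 1276 = 25·51 + 1, so 29⁻¹ ≡ 44 (mod 51).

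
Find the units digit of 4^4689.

Last digits of 4^n: 4, 6 (period 2).
4689 mod 2 = 1, so the last digit matches 4^1 = 4.

4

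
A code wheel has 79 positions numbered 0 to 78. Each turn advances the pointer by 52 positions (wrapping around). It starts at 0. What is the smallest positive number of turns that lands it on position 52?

1

The inverse of 52 mod 79 is 38 (since 52·38 = 1976 ≡ 1).
So x ≡ 38·52 = 1976 ≡ 1 (mod 79).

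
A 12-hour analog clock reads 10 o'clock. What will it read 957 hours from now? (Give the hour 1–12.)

7

957 mod 12 = 9 (since 79·12 = 948).
10 + 9 → 7 on a 12-hour dial.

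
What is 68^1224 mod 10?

Powers of 8 mod 10 repeat with period 4: 8, 4, 2, 6.
1224 mod 4 = 0, so the last digit matches 8^4 = 6.

6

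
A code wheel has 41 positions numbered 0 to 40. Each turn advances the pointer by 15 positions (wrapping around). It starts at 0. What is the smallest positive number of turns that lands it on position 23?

15⁻¹ ≡ 11 (mod 41) because 15·11 = 165 = 4·41 + 1.
So x ≡ 11·23 = 253 ≡ 7 (mod 41).

7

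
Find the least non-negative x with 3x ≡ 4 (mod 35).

13

The inverse of 3 mod 35 is 12 (since 3·12 = 36 ≡ 1).
So x ≡ 12·4 = 48 ≡ 13 (mod 35).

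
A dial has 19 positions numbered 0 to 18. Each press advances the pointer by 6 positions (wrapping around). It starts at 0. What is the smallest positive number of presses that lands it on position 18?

3

6⁻¹ ≡ 16 (mod 19) because 6·16 = 96 = 5·19 + 1.
So x ≡ 16·18 = 288 ≡ 3 (mod 19).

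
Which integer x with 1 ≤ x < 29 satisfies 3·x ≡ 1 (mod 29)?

29 = 9·3 + 2
3 = 1·2 + 1
2 = 2·1 + 0
Back-substituting gives 3·10 ≡ 1 (mod 29).

10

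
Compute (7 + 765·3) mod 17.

765·3 = 2295.
2295 = 135·17 + 0, so 2295 mod 17 = 0.
(7 + 0) mod 17 = 7.

7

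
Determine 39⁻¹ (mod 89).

16

89 = 2·39 + 11
39 = 3·11 + 6
11 = 1·6 + 5
6 = 1·5 + 1
5 = 5·1 + 0
Back-substituting gives 39·16 ≡ 1 (mod 89).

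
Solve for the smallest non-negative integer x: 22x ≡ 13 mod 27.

The inverse of 22 mod 27 is 16 (since 22·16 = 352 ≡ 1).
Multiplying both sides by 16: x ≡ 16·13 = 208 ≡ 19 (mod 27).

19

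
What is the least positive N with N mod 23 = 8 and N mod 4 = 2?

x ≡ 2 (mod 4) gives x ∈ {2, 6, 10, 14, 18, 22, 26, 30, …}.
The first of these with x mod 23 = 8 is 54.

54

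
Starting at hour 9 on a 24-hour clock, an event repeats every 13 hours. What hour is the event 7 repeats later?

7·13 = 91.
91 mod 24 = 19 (since 3·24 = 72).
(9 + 19) mod 24 = 4.

4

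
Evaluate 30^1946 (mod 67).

Successive squares of 30 mod 67: 30^1≡30, 30^2≡29, 30^4≡37, 30^8≡29, 30^16≡37, 30^32≡29, 30^64≡37, 30^128≡29, 30^256≡37, 30^512≡29, 30^1024≡37.
1946 = 2 + 8 + 16 + 128 + 256 + 512 + 1024, so 30^1946 ≡ 29·29·37·29·37·29·37 ≡ 29 (mod 67).

29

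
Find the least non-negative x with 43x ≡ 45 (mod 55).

10

The inverse of 43 mod 55 is 32 (since 43·32 = 1376 ≡ 1).
So x ≡ 32·45 = 1440 ≡ 10 (mod 55).
Check: 43·10 = 430 = 7·55 + 45.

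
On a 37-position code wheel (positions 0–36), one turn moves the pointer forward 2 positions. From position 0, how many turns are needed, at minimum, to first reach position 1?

19

2·19 = 38 = 1·37 + 1, so 2⁻¹ ≡ 19 (mod 37).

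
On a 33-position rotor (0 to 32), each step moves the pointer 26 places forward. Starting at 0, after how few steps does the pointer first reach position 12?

The inverse of 26 mod 33 is 14 (since 26·14 = 364 ≡ 1).
Multiplying both sides by 14: x ≡ 14·12 = 168 ≡ 3 (mod 33).
Check: 26·3 = 78 = 2·33 + 12.

3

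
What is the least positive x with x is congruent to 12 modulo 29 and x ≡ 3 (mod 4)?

x ≡ 3 (mod 4) gives x ∈ {3, 7, 11, 15, 19, 23, 27, 31, …}.
The first of these with x mod 29 = 12 is 99.

99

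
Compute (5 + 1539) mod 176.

136

1539 = 8·176 + 131, so 1539 mod 176 = 131.
(5 + 131) mod 176 = 136.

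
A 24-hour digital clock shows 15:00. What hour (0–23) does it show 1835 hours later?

2

Dividing 1835 by 24 gives quotient 76 and remainder 11.
(15 + 11) mod 24 = 2.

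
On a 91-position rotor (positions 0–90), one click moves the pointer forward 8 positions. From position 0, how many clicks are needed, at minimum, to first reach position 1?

91 = 11·8 + 3
8 = 2·3 + 2
3 = 1·2 + 1
2 = 2·1 + 0
Back-substituting gives 8·57 ≡ 1 (mod 91).

57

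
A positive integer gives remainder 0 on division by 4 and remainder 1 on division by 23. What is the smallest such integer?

Since 23·3 ≡ 1 (mod 4), take x = 1 + 23·((0−1)·3 mod 4) = 1 + 23·1 = 24.
Check: 24 mod 4 = 0, 24 mod 23 = 1.

24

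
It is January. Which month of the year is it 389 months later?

Dividing 389 by 12 gives quotient 32 and remainder 5.
January + 5 months → June.

June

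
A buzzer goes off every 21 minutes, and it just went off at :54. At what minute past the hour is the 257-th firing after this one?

51

257·21 = 5397.
5397 − 89·60 = 57, so 5397 ≡ 57 (mod 60).
(54 + 57) mod 60 = 51.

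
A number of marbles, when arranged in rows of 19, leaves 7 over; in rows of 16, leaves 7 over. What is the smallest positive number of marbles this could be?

x ≡ 7 (mod 16) gives x ∈ {7}.
The first of these with x mod 19 = 7 is 7.

7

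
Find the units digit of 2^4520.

The units digit of 2^n cycles with period 4: 2, 4, 8, 6, …
4520 mod 4 = 0, so the last digit matches 2^4 = 6.

6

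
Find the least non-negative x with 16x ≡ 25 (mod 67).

16⁻¹ ≡ 21 (mod 67) because 16·21 = 336 = 5·67 + 1.
So x ≡ 21·25 = 525 ≡ 56 (mod 67).

56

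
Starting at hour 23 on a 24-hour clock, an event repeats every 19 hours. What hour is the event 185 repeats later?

185·19 = 3515.
3515 mod 24 = 11 (since 146·24 = 3504).
(23 + 11) mod 24 = 10.

10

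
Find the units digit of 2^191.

8

The units digit of 2^n cycles with period 4: 2, 4, 8, 6, …
191 leaves remainder 3 on division by 4, so 2^191 ends in 8.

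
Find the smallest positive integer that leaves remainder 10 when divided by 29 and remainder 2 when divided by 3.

x ≡ 2 (mod 3) gives x ∈ {2, 5, 8, 11, 14, 17, 20, 23, …}.
The first of these with x mod 29 = 10 is 68.

68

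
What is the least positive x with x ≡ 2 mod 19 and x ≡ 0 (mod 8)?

x ≡ 0 (mod 8) gives x ∈ {0, 8, 16, 24, 32, 40}.
The first of these with x mod 19 = 2 is 40.

40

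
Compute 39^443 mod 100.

Successive squares of 39 mod 100: 39^1≡39, 39^2≡21, 39^4≡41, 39^8≡81, 39^16≡61, 39^32≡21, 39^64≡41, 39^128≡81, 39^256≡61.
443 = 1 + 2 + 8 + 16 + 32 + 128 + 256, so 39^443 ≡ 39·21·81·61·21·81·61 ≡ 19 (mod 100).

19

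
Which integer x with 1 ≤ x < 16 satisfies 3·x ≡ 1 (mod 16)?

11

16 = 5·3 + 1
3 = 3·1 + 0
Back-substituting gives 3·11 ≡ 1 (mod 16).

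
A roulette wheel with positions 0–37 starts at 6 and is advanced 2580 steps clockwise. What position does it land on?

2580 mod 38 = 34 (since 67·38 = 2546).
(6 + 34) mod 38 = 2.

2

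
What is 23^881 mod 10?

Powers of 3 mod 10 repeat with period 4: 3, 9, 7, 1.
881 mod 4 = 1, so the last digit matches 3^1 = 3.

3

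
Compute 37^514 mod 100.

89

Successive squares of 37 mod 100: 37^1≡37, 37^2≡69, 37^4≡61, 37^8≡21, 37^16≡41, 37^32≡81, 37^64≡61, 37^128≡21, 37^256≡41, 37^512≡81.
514 = 2 + 512, so 37^514 ≡ 69·81 ≡ 89 (mod 100).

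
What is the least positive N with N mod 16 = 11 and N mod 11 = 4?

59

x ≡ 4 (mod 11) gives x ∈ {4, 15, 26, 37, 48, 59}.
The first of these with x mod 16 = 11 is 59.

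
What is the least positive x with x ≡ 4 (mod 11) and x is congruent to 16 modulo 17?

169

Since 17·2 ≡ 1 (mod 11), take x = 16 + 17·((4−16)·2 mod 11) = 16 + 17·9 = 169.
Check: 169 mod 11 = 4, 169 mod 17 = 16.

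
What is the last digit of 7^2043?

Powers of 7 mod 10 repeat with period 4: 7, 9, 3, 1.
2043 mod 4 = 3, so the last digit matches 7^3 = 3.

3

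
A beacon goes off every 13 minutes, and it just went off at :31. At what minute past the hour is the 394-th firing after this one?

53

394·13 = 5122.
5122 mod 60 = 22 (since 85·60 = 5100).
(31 + 22) mod 60 = 53.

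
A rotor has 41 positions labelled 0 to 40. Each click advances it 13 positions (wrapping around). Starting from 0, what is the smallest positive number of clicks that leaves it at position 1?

19

41 = 3·13 + 2
13 = 6·2 + 1
2 = 2·1 + 0
Back-substituting gives 13·19 ≡ 1 (mod 41).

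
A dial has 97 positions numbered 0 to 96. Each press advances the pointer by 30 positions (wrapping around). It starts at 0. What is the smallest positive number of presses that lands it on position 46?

8

The inverse of 30 mod 97 is 55 (since 30·55 = 1650 ≡ 1).
Multiplying both sides by 55: x ≡ 55·46 = 2530 ≡ 8 (mod 97).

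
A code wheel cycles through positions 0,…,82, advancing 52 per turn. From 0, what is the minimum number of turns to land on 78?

The inverse of 52 mod 83 is 8 (since 52·8 = 416 ≡ 1).
Multiplying both sides by 8: x ≡ 8·78 = 624 ≡ 43 (mod 83).

43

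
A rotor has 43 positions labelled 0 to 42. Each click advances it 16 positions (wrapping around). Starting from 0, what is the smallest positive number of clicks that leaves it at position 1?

35

16·35 = 560 = 13·43 + 1, so 16⁻¹ ≡ 35 (mod 43).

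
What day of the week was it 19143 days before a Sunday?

Tuesday

19143 mod 7 = 5 (since 2734·7 = 19138).
Sunday − 5 days → Tuesday.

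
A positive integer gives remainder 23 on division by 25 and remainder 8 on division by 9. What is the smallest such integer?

98

Since 9·14 ≡ 1 (mod 25), take x = 8 + 9·((23−8)·14 mod 25) = 8 + 9·10 = 98.
Check: 98 mod 25 = 23, 98 mod 9 = 8.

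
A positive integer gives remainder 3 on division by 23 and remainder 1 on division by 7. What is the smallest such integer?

141

x ≡ 1 (mod 7) gives x ∈ {1, 8, 15, 22, 29, 36, 43, 50, …}.
The first of these with x mod 23 = 3 is 141.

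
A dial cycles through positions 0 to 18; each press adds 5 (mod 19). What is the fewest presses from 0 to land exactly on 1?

19 = 3·5 + 4
5 = 1·4 + 1
4 = 4·1 + 0
Back-substituting gives 5·4 ≡ 1 (mod 19).

4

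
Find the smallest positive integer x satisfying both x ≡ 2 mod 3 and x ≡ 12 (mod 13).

38

Since 13·1 ≡ 1 (mod 3), take x = 12 + 13·((2−12)·1 mod 3) = 12 + 13·2 = 38.
Check: 38 mod 3 = 2, 38 mod 13 = 12.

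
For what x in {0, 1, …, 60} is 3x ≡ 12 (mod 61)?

4

3⁻¹ ≡ 41 (mod 61) because 3·41 = 123 = 2·61 + 1.
So x ≡ 41·12 = 492 ≡ 4 (mod 61).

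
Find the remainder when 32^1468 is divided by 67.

36

Square-and-reduce mod 67: 32^1≡32, 32^2≡19, 32^4≡26, 32^8≡6, 32^16≡36, 32^32≡23, 32^64≡60, 32^128≡49, 32^256≡56, 32^512≡54, 32^1024≡35.
1468 = 4 + 8 + 16 + 32 + 128 + 256 + 1024, so 32^1468 ≡ 26·6·36·23·49·56·35 ≡ 36 (mod 67).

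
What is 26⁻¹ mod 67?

49

67 = 2·26 + 15
26 = 1·15 + 11
15 = 1·11 + 4
11 = 2·4 + 3
4 = 1·3 + 1
3 = 3·1 + 0
Back-substituting gives 26·49 ≡ 1 (mod 67).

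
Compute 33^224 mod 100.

Square-and-reduce mod 100: 33^1≡33, 33^2≡89, 33^4≡21, 33^8≡41, 33^16≡81, 33^32≡61, 33^64≡21, 33^128≡41.
Since 224 = 32 + 64 + 128 in binary, 33^224 ≡ 61·21·41 ≡ 21 (mod 100).

21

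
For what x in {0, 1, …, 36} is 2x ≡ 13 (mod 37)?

The inverse of 2 mod 37 is 19 (since 2·19 = 38 ≡ 1).
So x ≡ 19·13 = 247 ≡ 25 (mod 37).

25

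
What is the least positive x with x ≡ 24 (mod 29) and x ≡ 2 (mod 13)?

x ≡ 2 (mod 13) gives x ∈ {2, 15, 28, 41, 54, 67, 80, 93, …}.
The first of these with x mod 29 = 24 is 314.

314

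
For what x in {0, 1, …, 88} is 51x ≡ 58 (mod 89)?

50

The inverse of 51 mod 89 is 7 (since 51·7 = 357 ≡ 1).
So x ≡ 7·58 = 406 ≡ 50 (mod 89).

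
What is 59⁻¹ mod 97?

74

97 = 1·59 + 38
59 = 1·38 + 21
38 = 1·21 + 17
21 = 1·17 + 4
17 = 4·4 + 1
4 = 4·1 + 0
Back-substituting gives 59·74 ≡ 1 (mod 97).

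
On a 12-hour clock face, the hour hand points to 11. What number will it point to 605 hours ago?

6

605 = 50·12 + 5, so 605 mod 12 = 5.
11 − 5 → 6 on a 12-hour dial.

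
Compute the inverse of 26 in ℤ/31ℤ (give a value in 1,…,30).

26·6 = 156 = 5·31 + 1, so 26⁻¹ ≡ 6 (mod 31).

6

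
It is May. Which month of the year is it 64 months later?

September

64 mod 12 = 4 (since 5·12 = 60).
May + 4 months → September.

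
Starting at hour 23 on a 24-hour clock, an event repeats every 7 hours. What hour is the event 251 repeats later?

4

251·7 = 1757.
Dividing 1757 by 24 gives quotient 73 and remainder 5.
(23 + 5) mod 24 = 4.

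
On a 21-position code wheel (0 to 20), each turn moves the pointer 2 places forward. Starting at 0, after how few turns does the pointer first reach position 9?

The inverse of 2 mod 21 is 11 (since 2·11 = 22 ≡ 1).
So x ≡ 11·9 = 99 ≡ 15 (mod 21).
Check: 2·15 = 30 = 1·21 + 9.

15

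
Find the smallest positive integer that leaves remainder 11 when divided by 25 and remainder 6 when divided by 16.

x ≡ 6 (mod 16) gives x ∈ {6, 22, 38, 54, 70, 86}.
The first of these with x mod 25 = 11 is 86.

86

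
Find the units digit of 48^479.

2

The units digit of 48^n cycles with period 4: 8, 4, 2, 6, …
479 mod 4 = 3, so the last digit matches 8^3 = 2.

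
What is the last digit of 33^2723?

7

Last digits of 3^n: 3, 9, 7, 1 (period 4).
2723 mod 4 = 3, so the last digit matches 3^3 = 7.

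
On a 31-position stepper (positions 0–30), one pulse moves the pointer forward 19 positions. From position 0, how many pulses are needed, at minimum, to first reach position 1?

19·18 = 342 = 11·31 + 1, so 19⁻¹ ≡ 18 (mod 31).

18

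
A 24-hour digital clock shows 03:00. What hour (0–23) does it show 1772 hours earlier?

7

Dividing 1772 by 24 gives quotient 73 and remainder 20.
(3 − 20) mod 24 = 7.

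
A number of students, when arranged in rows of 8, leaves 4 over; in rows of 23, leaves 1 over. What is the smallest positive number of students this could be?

116

Since 23·7 ≡ 1 (mod 8), take x = 1 + 23·((4−1)·7 mod 8) = 1 + 23·5 = 116.
Check: 116 mod 8 = 4, 116 mod 23 = 1.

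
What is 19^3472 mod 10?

The units digit of 19^n cycles with period 2: 9, 1, …
3472 mod 2 = 0, so the last digit matches 9^2 = 1.

1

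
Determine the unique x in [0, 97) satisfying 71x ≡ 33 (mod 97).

71⁻¹ ≡ 41 (mod 97) because 71·41 = 2911 = 30·97 + 1.
So x ≡ 41·33 = 1353 ≡ 92 (mod 97).
Check: 71·92 = 6532 = 67·97 + 33.

92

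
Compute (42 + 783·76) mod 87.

783·76 = 59508.
59508 mod 87 = 0 (since 684·87 = 59508).
(42 + 0) mod 87 = 42.

42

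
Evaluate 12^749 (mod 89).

Successive squares of 12 mod 89: 12^1≡12, 12^2≡55, 12^4≡88, 12^8≡1, 12^16≡1, 12^32≡1, 12^64≡1, 12^128≡1, 12^256≡1, 12^512≡1.
Since 749 = 1 + 4 + 8 + 32 + 64 + 128 + 512 in binary, 12^749 ≡ 12·88·1·1·1·1·1 ≡ 77 (mod 89).

77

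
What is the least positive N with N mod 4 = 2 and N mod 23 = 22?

x ≡ 2 (mod 4) gives x ∈ {2, 6, 10, 14, 18, 22}.
The first of these with x mod 23 = 22 is 22.

22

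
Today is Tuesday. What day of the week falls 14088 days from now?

Dividing 14088 by 7 gives quotient 2012 and remainder 4.
Tuesday + 4 days → Saturday.

Saturday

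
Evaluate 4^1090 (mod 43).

Square-and-reduce mod 43: 4^1≡4, 4^2≡16, 4^4≡41, 4^8≡4, 4^16≡16, 4^32≡41, 4^64≡4, 4^128≡16, 4^256≡41, 4^512≡4, 4^1024≡16.
Since 1090 = 2 + 64 + 1024 in binary, 4^1090 ≡ 16·4·16 ≡ 35 (mod 43).

35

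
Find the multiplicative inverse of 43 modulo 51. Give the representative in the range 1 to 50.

19

51 = 1·43 + 8
43 = 5·8 + 3
8 = 2·3 + 2
3 = 1·2 + 1
2 = 2·1 + 0
Back-substituting gives 43·19 ≡ 1 (mod 51).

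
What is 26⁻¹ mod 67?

49

26·49 = 1274 = 19·67 + 1, so 26⁻¹ ≡ 49 (mod 67).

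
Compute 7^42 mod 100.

Square-and-reduce mod 100: 7^1≡7, 7^2≡49, 7^4≡1, 7^8≡1, 7^16≡1, 7^32≡1.
Since 42 = 2 + 8 + 32 in binary, 7^42 ≡ 49·1·1 ≡ 49 (mod 100).

49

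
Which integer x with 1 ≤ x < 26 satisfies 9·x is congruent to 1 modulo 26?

3

9·3 = 27 = 1·26 + 1, so 9⁻¹ ≡ 3 (mod 26).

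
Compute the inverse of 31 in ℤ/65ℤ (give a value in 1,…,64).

21

31·21 = 651 = 10·65 + 1, so 31⁻¹ ≡ 21 (mod 65).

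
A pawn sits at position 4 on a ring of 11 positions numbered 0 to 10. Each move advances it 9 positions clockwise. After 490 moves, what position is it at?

3

490·9 = 4410.
4410 − 400·11 = 10, so 4410 ≡ 10 (mod 11).
(4 + 10) mod 11 = 3.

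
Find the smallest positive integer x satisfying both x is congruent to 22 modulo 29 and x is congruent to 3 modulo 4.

51

Since 4·22 ≡ 1 (mod 29), take x = 3 + 4·((22−3)·22 mod 29) = 3 + 4·12 = 51.
Check: 51 mod 29 = 22, 51 mod 4 = 3.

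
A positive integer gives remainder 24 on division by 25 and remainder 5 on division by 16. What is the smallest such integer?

x ≡ 5 (mod 16) gives x ∈ {5, 21, 37, 53, 69, 85, 101, 117, …}.
The first of these with x mod 25 = 24 is 149.

149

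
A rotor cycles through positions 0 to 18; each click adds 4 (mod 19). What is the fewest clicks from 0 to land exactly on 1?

5

19 = 4·4 + 3
4 = 1·3 + 1
3 = 3·1 + 0
Back-substituting gives 4·5 ≡ 1 (mod 19).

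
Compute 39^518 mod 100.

81

By repeated squaring mod 100: 39^1≡39, 39^2≡21, 39^4≡41, 39^8≡81, 39^16≡61, 39^32≡21, 39^64≡41, 39^128≡81, 39^256≡61, 39^512≡21.
Since 518 = 2 + 4 + 512 in binary, 39^518 ≡ 21·41·21 ≡ 81 (mod 100).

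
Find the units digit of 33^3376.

1

The units digit of 33^n cycles with period 4: 3, 9, 7, 1, …
3376 leaves remainder 0 on division by 4, so 33^3376 ends in 1.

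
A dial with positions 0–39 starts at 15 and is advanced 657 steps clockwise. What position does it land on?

657 = 16·40 + 17, so 657 mod 40 = 17.
(15 + 17) mod 40 = 32.

32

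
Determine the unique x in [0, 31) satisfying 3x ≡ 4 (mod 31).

22

The inverse of 3 mod 31 is 21 (since 3·21 = 63 ≡ 1).
Multiplying both sides by 21: x ≡ 21·4 = 84 ≡ 22 (mod 31).
Check: 3·22 = 66 = 2·31 + 4.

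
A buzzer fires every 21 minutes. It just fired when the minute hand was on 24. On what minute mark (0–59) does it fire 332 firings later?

36

332·21 = 6972.
6972 − 116·60 = 12, so 6972 ≡ 12 (mod 60).
(24 + 12) mod 60 = 36.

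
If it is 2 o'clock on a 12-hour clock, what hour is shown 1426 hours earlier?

1426 mod 12 = 10 (since 118·12 = 1416).
2 − 10 → 4 on a 12-hour dial.

4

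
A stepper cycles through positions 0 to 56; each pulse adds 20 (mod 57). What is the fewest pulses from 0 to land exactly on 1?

20·20 = 400 = 7·57 + 1, so 20⁻¹ ≡ 20 (mod 57).

20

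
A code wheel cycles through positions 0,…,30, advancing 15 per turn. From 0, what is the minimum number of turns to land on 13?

The inverse of 15 mod 31 is 29 (since 15·29 = 435 ≡ 1).
Multiplying both sides by 29: x ≡ 29·13 = 377 ≡ 5 (mod 31).

5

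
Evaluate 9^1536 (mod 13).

1

Successive squares of 9 mod 13: 9^1≡9, 9^2≡3, 9^4≡9, 9^8≡3, 9^16≡9, 9^32≡3, 9^64≡9, 9^128≡3, 9^256≡9, 9^512≡3, 9^1024≡9.
1536 = 512 + 1024, so 9^1536 ≡ 3·9 ≡ 1 (mod 13).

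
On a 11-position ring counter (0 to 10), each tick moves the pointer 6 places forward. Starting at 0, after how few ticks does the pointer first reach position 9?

7

6⁻¹ ≡ 2 (mod 11) because 6·2 = 12 = 1·11 + 1.
So x ≡ 2·9 = 18 ≡ 7 (mod 11).
Check: 6·7 = 42 = 3·11 + 9.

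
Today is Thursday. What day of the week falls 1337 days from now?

Thursday

Dividing 1337 by 7 gives quotient 191 and remainder 0.
Thursday + 0 days → Thursday.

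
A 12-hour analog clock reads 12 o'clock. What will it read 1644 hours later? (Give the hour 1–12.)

12

1644 = 137·12 + 0, so 1644 mod 12 = 0.
12 + 0 → 12 on a 12-hour dial.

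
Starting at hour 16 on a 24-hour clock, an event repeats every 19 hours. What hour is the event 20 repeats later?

12

20·19 = 380.
Dividing 380 by 24 gives quotient 15 and remainder 20.
(16 + 20) mod 24 = 12.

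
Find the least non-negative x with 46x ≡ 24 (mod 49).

41

The inverse of 46 mod 49 is 16 (since 46·16 = 736 ≡ 1).
Multiplying both sides by 16: x ≡ 16·24 = 384 ≡ 41 (mod 49).
Check: 46·41 = 1886 = 38·49 + 24.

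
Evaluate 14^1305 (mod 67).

59

Successive squares of 14 mod 67: 14^1≡14, 14^2≡62, 14^4≡25, 14^8≡22, 14^16≡15, 14^32≡24, 14^64≡40, 14^128≡59, 14^256≡64, 14^512≡9, 14^1024≡14.
1305 = 1 + 8 + 16 + 256 + 1024, so 14^1305 ≡ 14·22·15·64·14 ≡ 59 (mod 67).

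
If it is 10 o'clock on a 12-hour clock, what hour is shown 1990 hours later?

1990 = 165·12 + 10, so 1990 mod 12 = 10.
10 + 10 → 8 on a 12-hour dial.

8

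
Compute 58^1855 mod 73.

33

Square-and-reduce mod 73: 58^1≡58, 58^2≡6, 58^4≡36, 58^8≡55, 58^16≡32, 58^32≡2, 58^64≡4, 58^128≡16, 58^256≡37, 58^512≡55, 58^1024≡32.
1855 = 1 + 2 + 4 + 8 + 16 + 32 + 256 + 512 + 1024, so 58^1855 ≡ 58·6·36·55·32·2·37·55·32 ≡ 33 (mod 73).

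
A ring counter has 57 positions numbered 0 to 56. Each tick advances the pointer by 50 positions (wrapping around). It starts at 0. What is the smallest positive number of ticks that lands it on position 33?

36

The inverse of 50 mod 57 is 8 (since 50·8 = 400 ≡ 1).
Multiplying both sides by 8: x ≡ 8·33 = 264 ≡ 36 (mod 57).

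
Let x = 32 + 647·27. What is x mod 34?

647·27 = 17469.
17469 = 513·34 + 27, so 17469 mod 34 = 27.
(32 + 27) mod 34 = 25.

25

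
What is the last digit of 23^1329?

Last digits of 3^n: 3, 9, 7, 1 (period 4).
1329 mod 4 = 1, so the last digit matches 3^1 = 3.

3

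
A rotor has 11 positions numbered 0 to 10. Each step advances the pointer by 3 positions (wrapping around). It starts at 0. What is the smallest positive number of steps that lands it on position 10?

The inverse of 3 mod 11 is 4 (since 3·4 = 12 ≡ 1).
So x ≡ 4·10 = 40 ≡ 7 (mod 11).

7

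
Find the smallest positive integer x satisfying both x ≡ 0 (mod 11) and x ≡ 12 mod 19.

88

x ≡ 0 (mod 11) gives x ∈ {0, 11, 22, 33, 44, 55, 66, 77, …}.
The first of these with x mod 19 = 12 is 88.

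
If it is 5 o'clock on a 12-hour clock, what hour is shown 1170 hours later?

11

1170 mod 12 = 6 (since 97·12 = 1164).
5 + 6 → 11 on a 12-hour dial.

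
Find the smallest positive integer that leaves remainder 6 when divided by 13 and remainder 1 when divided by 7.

x ≡ 1 (mod 7) gives x ∈ {1, 8, 15, 22, 29, 36, 43, 50, …}.
The first of these with x mod 13 = 6 is 71.

71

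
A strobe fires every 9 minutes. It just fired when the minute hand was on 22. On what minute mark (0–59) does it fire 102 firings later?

102·9 = 918.
918 − 15·60 = 18, so 918 ≡ 18 (mod 60).
(22 + 18) mod 60 = 40.

40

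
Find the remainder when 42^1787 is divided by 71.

11

Square-and-reduce mod 71: 42^1≡42, 42^2≡60, 42^4≡50, 42^8≡15, 42^16≡12, 42^32≡2, 42^64≡4, 42^128≡16, 42^256≡43, 42^512≡3, 42^1024≡9.
Since 1787 = 1 + 2 + 8 + 16 + 32 + 64 + 128 + 512 + 1024 in binary, 42^1787 ≡ 42·60·15·12·2·4·16·3·9 ≡ 11 (mod 71).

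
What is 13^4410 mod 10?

9

The units digit of 13^n cycles with period 4: 3, 9, 7, 1, …
4410 leaves remainder 2 on division by 4, so 13^4410 ends in 9.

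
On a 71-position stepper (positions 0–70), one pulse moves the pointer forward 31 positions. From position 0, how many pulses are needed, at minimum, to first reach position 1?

31·55 = 1705 = 24·71 + 1, so 31⁻¹ ≡ 55 (mod 71).

55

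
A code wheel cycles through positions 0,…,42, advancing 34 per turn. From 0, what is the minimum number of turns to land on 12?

13

The inverse of 34 mod 43 is 19 (since 34·19 = 646 ≡ 1).
So x ≡ 19·12 = 228 ≡ 13 (mod 43).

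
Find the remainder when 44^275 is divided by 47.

Square-and-reduce mod 47: 44^1≡44, 44^2≡9, 44^4≡34, 44^8≡28, 44^16≡32, 44^32≡37, 44^64≡6, 44^128≡36, 44^256≡27.
275 = 1 + 2 + 16 + 256, so 44^275 ≡ 44·9·32·27 ≡ 31 (mod 47).

31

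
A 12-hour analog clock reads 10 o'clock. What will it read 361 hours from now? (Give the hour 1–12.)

361 − 30·12 = 1, so 361 ≡ 1 (mod 12).
10 + 1 → 11 on a 12-hour dial.

11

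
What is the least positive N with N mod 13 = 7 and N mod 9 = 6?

33

x ≡ 6 (mod 9) gives x ∈ {6, 15, 24, 33}.
The first of these with x mod 13 = 7 is 33.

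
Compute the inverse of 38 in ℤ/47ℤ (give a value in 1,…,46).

26

47 = 1·38 + 9
38 = 4·9 + 2
9 = 4·2 + 1
2 = 2·1 + 0
Back-substituting gives 38·26 ≡ 1 (mod 47).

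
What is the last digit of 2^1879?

8

The units digit of 2^n cycles with period 4: 2, 4, 8, 6, …
1879 leaves remainder 3 on division by 4, so 2^1879 ends in 8.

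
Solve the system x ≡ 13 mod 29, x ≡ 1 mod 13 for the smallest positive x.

x ≡ 1 (mod 13) gives x ∈ {1, 14, 27, 40, 53, 66, 79, 92, …}.
The first of these with x mod 29 = 13 is 274.

274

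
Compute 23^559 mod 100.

87

Successive squares of 23 mod 100: 23^1≡23, 23^2≡29, 23^4≡41, 23^8≡81, 23^16≡61, 23^32≡21, 23^64≡41, 23^128≡81, 23^256≡61, 23^512≡21.
Since 559 = 1 + 2 + 4 + 8 + 32 + 512 in binary, 23^559 ≡ 23·29·41·81·21·21 ≡ 87 (mod 100).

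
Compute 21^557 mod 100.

Square-and-reduce mod 100: 21^1≡21, 21^2≡41, 21^4≡81, 21^8≡61, 21^16≡21, 21^32≡41, 21^64≡81, 21^128≡61, 21^256≡21, 21^512≡41.
557 = 1 + 4 + 8 + 32 + 512, so 21^557 ≡ 21·81·61·41·41 ≡ 41 (mod 100).

41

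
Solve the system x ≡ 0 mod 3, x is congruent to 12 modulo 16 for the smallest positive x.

12

x ≡ 0 (mod 3) gives x ∈ {0, 3, 6, 9, 12}.
The first of these with x mod 16 = 12 is 12.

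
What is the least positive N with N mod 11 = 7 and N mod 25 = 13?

x ≡ 7 (mod 11) gives x ∈ {7, 18, 29, 40, 51, 62, 73, 84, …}.
The first of these with x mod 25 = 13 is 238.

238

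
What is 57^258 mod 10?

9

Last digits of 7^n: 7, 9, 3, 1 (period 4).
258 mod 4 = 2, so the last digit matches 7^2 = 9.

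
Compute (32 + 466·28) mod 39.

15

466·28 = 13048.
13048 = 334·39 + 22, so 13048 mod 39 = 22.
(32 + 22) mod 39 = 15.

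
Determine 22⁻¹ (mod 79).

22·18 = 396 = 5·79 + 1, so 22⁻¹ ≡ 18 (mod 79).

18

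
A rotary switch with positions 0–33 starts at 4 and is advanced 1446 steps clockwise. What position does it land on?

22

1446 = 42·34 + 18, so 1446 mod 34 = 18.
(4 + 18) mod 34 = 22.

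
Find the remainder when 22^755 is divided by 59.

22

By repeated squaring mod 59: 22^1≡22, 22^2≡12, 22^4≡26, 22^8≡27, 22^16≡21, 22^32≡28, 22^64≡17, 22^128≡53, 22^256≡36, 22^512≡57.
Since 755 = 1 + 2 + 16 + 32 + 64 + 128 + 512 in binary, 22^755 ≡ 22·12·21·28·17·53·57 ≡ 22 (mod 59).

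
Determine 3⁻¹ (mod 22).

15

22 = 7·3 + 1
3 = 3·1 + 0
Back-substituting gives 3·15 ≡ 1 (mod 22).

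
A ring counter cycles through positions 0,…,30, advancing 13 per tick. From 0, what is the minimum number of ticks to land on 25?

21

The inverse of 13 mod 31 is 12 (since 13·12 = 156 ≡ 1).
Multiplying both sides by 12: x ≡ 12·25 = 300 ≡ 21 (mod 31).
Check: 13·21 = 273 = 8·31 + 25.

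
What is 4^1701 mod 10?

Last digits of 4^n: 4, 6 (period 2).
1701 leaves remainder 1 on division by 2, so 4^1701 ends in 4.

4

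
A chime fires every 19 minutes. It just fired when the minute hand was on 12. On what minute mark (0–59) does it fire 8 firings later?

44

8·19 = 152.
152 = 2·60 + 32, so 152 mod 60 = 32.
(12 + 32) mod 60 = 44.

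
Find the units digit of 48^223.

Last digits of 8^n: 8, 4, 2, 6 (period 4).
223 leaves remainder 3 on division by 4, so 48^223 ends in 2.

2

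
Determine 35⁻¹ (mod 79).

79 = 2·35 + 9
35 = 3·9 + 8
9 = 1·8 + 1
8 = 8·1 + 0
Back-substituting gives 35·70 ≡ 1 (mod 79).

70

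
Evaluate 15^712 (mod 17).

1

Square-and-reduce mod 17: 15^1≡15, 15^2≡4, 15^4≡16, 15^8≡1, 15^16≡1, 15^32≡1, 15^64≡1, 15^128≡1, 15^256≡1, 15^512≡1.
712 = 8 + 64 + 128 + 512, so 15^712 ≡ 1·1·1·1 ≡ 1 (mod 17).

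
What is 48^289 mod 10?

Powers of 8 mod 10 repeat with period 4: 8, 4, 2, 6.
289 leaves remainder 1 on division by 4, so 48^289 ends in 8.

8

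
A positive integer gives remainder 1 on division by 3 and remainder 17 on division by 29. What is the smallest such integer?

46

x ≡ 1 (mod 3) gives x ∈ {1, 4, 7, 10, 13, 16, 19, 22, …}.
The first of these with x mod 29 = 17 is 46.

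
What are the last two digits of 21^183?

61

By repeated squaring mod 100: 21^1≡21, 21^2≡41, 21^4≡81, 21^8≡61, 21^16≡21, 21^32≡41, 21^64≡81, 21^128≡61.
183 = 1 + 2 + 4 + 16 + 32 + 128, so 21^183 ≡ 21·41·81·21·41·61 ≡ 61 (mod 100).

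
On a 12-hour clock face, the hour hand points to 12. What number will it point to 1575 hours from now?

3

1575 − 131·12 = 3, so 1575 ≡ 3 (mod 12).
12 + 3 → 3 on a 12-hour dial.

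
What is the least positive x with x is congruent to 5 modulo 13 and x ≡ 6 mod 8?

x ≡ 6 (mod 8) gives x ∈ {6, 14, 22, 30, 38, 46, 54, 62, …}.
The first of these with x mod 13 = 5 is 70.

70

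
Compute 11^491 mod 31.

Square-and-reduce mod 31: 11^1≡11, 11^2≡28, 11^4≡9, 11^8≡19, 11^16≡20, 11^32≡28, 11^64≡9, 11^128≡19, 11^256≡20.
Since 491 = 1 + 2 + 8 + 32 + 64 + 128 + 256 in binary, 11^491 ≡ 11·28·19·28·9·19·20 ≡ 24 (mod 31).

24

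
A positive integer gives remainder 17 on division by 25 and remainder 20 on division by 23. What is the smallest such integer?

Since 23·12 ≡ 1 (mod 25), take x = 20 + 23·((17−20)·12 mod 25) = 20 + 23·14 = 342.
Check: 342 mod 25 = 17, 342 mod 23 = 20.

342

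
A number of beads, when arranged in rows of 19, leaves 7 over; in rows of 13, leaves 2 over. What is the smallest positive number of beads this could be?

Since 13·3 ≡ 1 (mod 19), take x = 2 + 13·((7−2)·3 mod 19) = 2 + 13·15 = 197.
Check: 197 mod 19 = 7, 197 mod 13 = 2.

197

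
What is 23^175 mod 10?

Powers of 3 mod 10 repeat with period 4: 3, 9, 7, 1.
175 mod 4 = 3, so the last digit matches 3^3 = 7.

7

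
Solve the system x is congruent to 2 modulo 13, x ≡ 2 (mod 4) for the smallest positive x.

2

x ≡ 2 (mod 4) gives x ∈ {2}.
The first of these with x mod 13 = 2 is 2.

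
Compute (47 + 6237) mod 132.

6237 = 47·132 + 33, so 6237 mod 132 = 33.
(47 + 33) mod 132 = 80.

80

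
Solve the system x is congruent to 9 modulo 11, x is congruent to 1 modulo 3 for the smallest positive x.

x ≡ 1 (mod 3) gives x ∈ {1, 4, 7, 10, 13, 16, 19, 22, …}.
The first of these with x mod 11 = 9 is 31.

31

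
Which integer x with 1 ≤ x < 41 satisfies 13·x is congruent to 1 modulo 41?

41 = 3·13 + 2
13 = 6·2 + 1
2 = 2·1 + 0
Back-substituting gives 13·19 ≡ 1 (mod 41).

19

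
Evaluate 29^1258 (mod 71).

Successive squares of 29 mod 71: 29^1≡29, 29^2≡60, 29^4≡50, 29^8≡15, 29^16≡12, 29^32≡2, 29^64≡4, 29^128≡16, 29^256≡43, 29^512≡3, 29^1024≡9.
Since 1258 = 2 + 8 + 32 + 64 + 128 + 1024 in binary, 29^1258 ≡ 60·15·2·4·16·9 ≡ 58 (mod 71).

58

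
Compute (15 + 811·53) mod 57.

811·53 = 42983.
42983 − 754·57 = 5, so 42983 ≡ 5 (mod 57).
(15 + 5) mod 57 = 20.

20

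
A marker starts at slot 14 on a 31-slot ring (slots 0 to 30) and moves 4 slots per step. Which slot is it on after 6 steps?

6·4 = 24.
24 − 0·31 = 24, so 24 ≡ 24 (mod 31).
(14 + 24) mod 31 = 7.

7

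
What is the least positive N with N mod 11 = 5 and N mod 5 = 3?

Since 5·9 ≡ 1 (mod 11), take x = 3 + 5·((5−3)·9 mod 11) = 3 + 5·7 = 38.
Check: 38 mod 11 = 5, 38 mod 5 = 3.

38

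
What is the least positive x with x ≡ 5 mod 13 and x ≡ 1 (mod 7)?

Since 7·2 ≡ 1 (mod 13), take x = 1 + 7·((5−1)·2 mod 13) = 1 + 7·8 = 57.
Check: 57 mod 13 = 5, 57 mod 7 = 1.

57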